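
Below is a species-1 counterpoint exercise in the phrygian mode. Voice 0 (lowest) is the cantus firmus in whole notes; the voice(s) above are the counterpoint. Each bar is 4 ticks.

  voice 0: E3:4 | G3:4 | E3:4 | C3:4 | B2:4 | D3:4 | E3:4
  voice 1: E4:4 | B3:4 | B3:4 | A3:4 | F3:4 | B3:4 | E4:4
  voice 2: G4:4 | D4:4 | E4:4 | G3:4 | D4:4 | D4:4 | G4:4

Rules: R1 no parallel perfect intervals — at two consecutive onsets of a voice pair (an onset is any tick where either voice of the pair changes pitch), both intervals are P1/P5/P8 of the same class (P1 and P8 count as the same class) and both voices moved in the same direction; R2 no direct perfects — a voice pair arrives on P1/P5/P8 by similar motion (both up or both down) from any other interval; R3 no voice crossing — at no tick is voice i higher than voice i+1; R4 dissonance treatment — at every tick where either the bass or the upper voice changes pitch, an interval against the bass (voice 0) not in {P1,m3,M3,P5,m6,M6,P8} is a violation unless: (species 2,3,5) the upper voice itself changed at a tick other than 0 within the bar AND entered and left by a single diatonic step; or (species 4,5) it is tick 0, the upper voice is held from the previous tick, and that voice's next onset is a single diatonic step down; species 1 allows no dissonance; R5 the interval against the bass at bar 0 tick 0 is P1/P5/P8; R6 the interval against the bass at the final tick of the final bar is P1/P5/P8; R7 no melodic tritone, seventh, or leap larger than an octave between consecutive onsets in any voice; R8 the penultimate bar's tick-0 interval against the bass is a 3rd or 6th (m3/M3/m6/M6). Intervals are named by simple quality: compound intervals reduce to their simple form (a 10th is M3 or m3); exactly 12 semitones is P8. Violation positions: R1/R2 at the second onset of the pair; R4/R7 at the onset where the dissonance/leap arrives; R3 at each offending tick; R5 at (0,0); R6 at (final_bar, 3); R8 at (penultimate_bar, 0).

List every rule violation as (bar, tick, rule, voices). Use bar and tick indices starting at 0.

bar 0: v0=E3 v1=E4 v2=G4 downbeat m3
bar 1: v0=G3 v1=B3 v2=D4 downbeat P5
bar 2: v0=E3 v1=B3 v2=E4 downbeat P8
bar 3: v0=C3 v1=A3 v2=G3 downbeat P5
bar 4: v0=B2 v1=F3 v2=D4 downbeat m3
bar 5: v0=D3 v1=B3 v2=D4 downbeat P8
bar 6: v0=E3 v1=E4 v2=G4 downbeat m3
  -> R5 @ bar 0 tick 0 v(0, 2): opens on m3
  -> R2 @ bar 3 tick 0 v(0, 2): E3/E4 P8 -> C3/G3 P5 similar
  -> R3 @ bar 3 tick 0 v(1, 2): A3 above G3
  -> R3 @ bar 3 tick 1 v(1, 2): A3 above G3
  -> R3 @ bar 3 tick 2 v(1, 2): A3 above G3
  -> R3 @ bar 3 tick 3 v(1, 2): A3 above G3
  -> R4 @ bar 4 tick 0 v(0, 1): B2/F3 TT untreated
  -> R7 @ bar 5 tick 0 v(1,): F3->B3 leap 6st
  -> R8 @ bar 5 tick 0 v(0, 2): penult P8 not 3rd/6th
  -> R2 @ bar 6 tick 0 v(0, 1): D3/B3 M6 -> E3/E4 P8 similar
  -> R6 @ bar 6 tick 3 v(0, 2): closes on m3

(0, 0, R5, (0, 2))
(3, 0, R2, (0, 2))
(3, 0, R3, (1, 2))
(3, 1, R3, (1, 2))
(3, 2, R3, (1, 2))
(3, 3, R3, (1, 2))
(4, 0, R4, (0, 1))
(5, 0, R7, (1,))
(5, 0, R8, (0, 2))
(6, 0, R2, (0, 1))
(6, 3, R6, (0, 2))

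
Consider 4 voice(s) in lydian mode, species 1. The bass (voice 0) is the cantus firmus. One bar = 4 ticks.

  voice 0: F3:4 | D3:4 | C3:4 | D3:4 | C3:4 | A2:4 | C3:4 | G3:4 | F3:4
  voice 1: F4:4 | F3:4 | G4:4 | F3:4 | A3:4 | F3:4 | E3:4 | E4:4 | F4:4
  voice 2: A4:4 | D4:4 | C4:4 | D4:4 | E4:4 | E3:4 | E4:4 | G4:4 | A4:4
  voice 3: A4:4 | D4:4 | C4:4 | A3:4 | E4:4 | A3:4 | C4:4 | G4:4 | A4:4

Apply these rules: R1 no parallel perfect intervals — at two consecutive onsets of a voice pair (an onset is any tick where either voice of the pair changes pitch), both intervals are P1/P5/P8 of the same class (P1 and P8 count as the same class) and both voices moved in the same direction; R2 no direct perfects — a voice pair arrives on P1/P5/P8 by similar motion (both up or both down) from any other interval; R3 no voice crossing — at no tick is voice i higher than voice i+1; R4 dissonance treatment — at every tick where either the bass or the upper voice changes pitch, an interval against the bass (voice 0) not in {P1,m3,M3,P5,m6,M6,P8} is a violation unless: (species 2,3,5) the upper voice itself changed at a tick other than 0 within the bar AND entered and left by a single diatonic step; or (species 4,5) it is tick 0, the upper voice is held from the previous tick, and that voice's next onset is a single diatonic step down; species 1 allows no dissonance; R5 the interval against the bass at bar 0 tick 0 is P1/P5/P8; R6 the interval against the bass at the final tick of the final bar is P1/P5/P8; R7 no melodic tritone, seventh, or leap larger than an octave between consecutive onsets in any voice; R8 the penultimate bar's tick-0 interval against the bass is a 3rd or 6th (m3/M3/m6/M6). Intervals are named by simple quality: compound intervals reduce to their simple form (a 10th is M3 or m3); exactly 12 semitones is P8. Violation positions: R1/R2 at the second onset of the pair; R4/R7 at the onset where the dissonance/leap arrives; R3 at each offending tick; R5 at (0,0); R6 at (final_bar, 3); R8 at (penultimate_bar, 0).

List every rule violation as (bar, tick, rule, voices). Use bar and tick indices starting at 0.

(0, 0, R5, (0, 2))
(0, 0, R5, (0, 3))
(1, 0, R1, (2, 3))
(1, 0, R2, (0, 2))
(1, 0, R2, (0, 3))
(2, 0, R1, (0, 2))
(2, 0, R1, (0, 3))
(2, 0, R1, (2, 3))
(2, 0, R3, (1, 2))
(2, 0, R7, (1,))
(2, 1, R3, (1, 2))
(2, 2, R3, (1, 2))
(2, 3, R3, (1, 2))
(3, 0, R1, (0, 2))
(3, 0, R3, (2, 3))
(3, 0, R7, (1,))
(3, 1, R3, (2, 3))
(3, 2, R3, (2, 3))
(3, 3, R3, (2, 3))
(4, 0, R2, (1, 2))
(4, 0, R2, (1, 3))
(4, 0, R2, (2, 3))
(5, 0, R2, (0, 2))
(5, 0, R2, (0, 3))
(5, 0, R3, (1, 2))
(5, 1, R3, (1, 2))
(5, 2, R3, (1, 2))
(5, 3, R3, (1, 2))
(6, 0, R1, (0, 3))
(6, 0, R3, (2, 3))
(6, 1, R3, (2, 3))
(6, 2, R3, (2, 3))
(6, 3, R3, (2, 3))
(7, 0, R1, (0, 3))
(7, 0, R2, (0, 2))
(7, 0, R2, (2, 3))
(7, 0, R8, (0, 2))
(7, 0, R8, (0, 3))
(8, 0, R1, (2, 3))
(8, 3, R6, (0, 2))
(8, 3, R6, (0, 3))

bar 0: v0=F3 v1=F4 v2=A4 v3=A4 downbeat M3
bar 1: v0=D3 v1=F3 v2=D4 v3=D4 downbeat P8
bar 2: v0=C3 v1=G4 v2=C4 v3=C4 downbeat P8
bar 3: v0=D3 v1=F3 v2=D4 v3=A3 downbeat P5
bar 4: v0=C3 v1=A3 v2=E4 v3=E4 downbeat M3
bar 5: v0=A2 v1=F3 v2=E3 v3=A3 downbeat P8
bar 6: v0=C3 v1=E3 v2=E4 v3=C4 downbeat P8
bar 7: v0=G3 v1=E4 v2=G4 v3=G4 downbeat P8
bar 8: v0=F3 v1=F4 v2=A4 v3=A4 downbeat M3
  -> R5 @ bar 0 tick 0 v(0, 2): opens on M3
  -> R5 @ bar 0 tick 0 v(0, 3): opens on M3
  -> R1 @ bar 1 tick 0 v(2, 3): A4/A4 P1 -> D4/D4 P1 similar
  -> R2 @ bar 1 tick 0 v(0, 2): F3/A4 M3 -> D3/D4 P8 similar
  -> R2 @ bar 1 tick 0 v(0, 3): F3/A4 M3 -> D3/D4 P8 similar
  -> R1 @ bar 2 tick 0 v(0, 2): D3/D4 P8 -> C3/C4 P8 similar
  -> R1 @ bar 2 tick 0 v(0, 3): D3/D4 P8 -> C3/C4 P8 similar
  -> R1 @ bar 2 tick 0 v(2, 3): D4/D4 P1 -> C4/C4 P1 similar
  -> R3 @ bar 2 tick 0 v(1, 2): G4 above C4
  -> R7 @ bar 2 tick 0 v(1,): F3->G4 leap 14st
  -> R3 @ bar 2 tick 1 v(1, 2): G4 above C4
  -> R3 @ bar 2 tick 2 v(1, 2): G4 above C4
  -> R3 @ bar 2 tick 3 v(1, 2): G4 above C4
  -> R1 @ bar 3 tick 0 v(0, 2): C3/C4 P8 -> D3/D4 P8 similar
  -> R3 @ bar 3 tick 0 v(2, 3): D4 above A3
  -> R7 @ bar 3 tick 0 v(1,): G4->F3 leap 14st
  -> R3 @ bar 3 tick 1 v(2, 3): D4 above A3
  -> R3 @ bar 3 tick 2 v(2, 3): D4 above A3
  -> R3 @ bar 3 tick 3 v(2, 3): D4 above A3
  -> R2 @ bar 4 tick 0 v(1, 2): F3/D4 M6 -> A3/E4 P5 similar
  -> R2 @ bar 4 tick 0 v(1, 3): F3/A3 M3 -> A3/E4 P5 similar
  -> R2 @ bar 4 tick 0 v(2, 3): D4/A3 P4 -> E4/E4 P1 similar
  -> R2 @ bar 5 tick 0 v(0, 2): C3/E4 M3 -> A2/E3 P5 similar
  -> R2 @ bar 5 tick 0 v(0, 3): C3/E4 M3 -> A2/A3 P8 similar
  -> R3 @ bar 5 tick 0 v(1, 2): F3 above E3
  -> R3 @ bar 5 tick 1 v(1, 2): F3 above E3
  -> R3 @ bar 5 tick 2 v(1, 2): F3 above E3
  -> R3 @ bar 5 tick 3 v(1, 2): F3 above E3
  -> R1 @ bar 6 tick 0 v(0, 3): A2/A3 P8 -> C3/C4 P8 similar
  -> R3 @ bar 6 tick 0 v(2, 3): E4 above C4
  -> R3 @ bar 6 tick 1 v(2, 3): E4 above C4
  -> R3 @ bar 6 tick 2 v(2, 3): E4 above C4
  -> R3 @ bar 6 tick 3 v(2, 3): E4 above C4
  -> R1 @ bar 7 tick 0 v(0, 3): C3/C4 P8 -> G3/G4 P8 similar
  -> R2 @ bar 7 tick 0 v(0, 2): C3/E4 M3 -> G3/G4 P8 similar
  -> R2 @ bar 7 tick 0 v(2, 3): E4/C4 M3 -> G4/G4 P1 similar
  -> R8 @ bar 7 tick 0 v(0, 2): penult P8 not 3rd/6th
  -> R8 @ bar 7 tick 0 v(0, 3): penult P8 not 3rd/6th
  -> R1 @ bar 8 tick 0 v(2, 3): G4/G4 P1 -> A4/A4 P1 similar
  -> R6 @ bar 8 tick 3 v(0, 2): closes on M3
  -> R6 @ bar 8 tick 3 v(0, 3): closes on M3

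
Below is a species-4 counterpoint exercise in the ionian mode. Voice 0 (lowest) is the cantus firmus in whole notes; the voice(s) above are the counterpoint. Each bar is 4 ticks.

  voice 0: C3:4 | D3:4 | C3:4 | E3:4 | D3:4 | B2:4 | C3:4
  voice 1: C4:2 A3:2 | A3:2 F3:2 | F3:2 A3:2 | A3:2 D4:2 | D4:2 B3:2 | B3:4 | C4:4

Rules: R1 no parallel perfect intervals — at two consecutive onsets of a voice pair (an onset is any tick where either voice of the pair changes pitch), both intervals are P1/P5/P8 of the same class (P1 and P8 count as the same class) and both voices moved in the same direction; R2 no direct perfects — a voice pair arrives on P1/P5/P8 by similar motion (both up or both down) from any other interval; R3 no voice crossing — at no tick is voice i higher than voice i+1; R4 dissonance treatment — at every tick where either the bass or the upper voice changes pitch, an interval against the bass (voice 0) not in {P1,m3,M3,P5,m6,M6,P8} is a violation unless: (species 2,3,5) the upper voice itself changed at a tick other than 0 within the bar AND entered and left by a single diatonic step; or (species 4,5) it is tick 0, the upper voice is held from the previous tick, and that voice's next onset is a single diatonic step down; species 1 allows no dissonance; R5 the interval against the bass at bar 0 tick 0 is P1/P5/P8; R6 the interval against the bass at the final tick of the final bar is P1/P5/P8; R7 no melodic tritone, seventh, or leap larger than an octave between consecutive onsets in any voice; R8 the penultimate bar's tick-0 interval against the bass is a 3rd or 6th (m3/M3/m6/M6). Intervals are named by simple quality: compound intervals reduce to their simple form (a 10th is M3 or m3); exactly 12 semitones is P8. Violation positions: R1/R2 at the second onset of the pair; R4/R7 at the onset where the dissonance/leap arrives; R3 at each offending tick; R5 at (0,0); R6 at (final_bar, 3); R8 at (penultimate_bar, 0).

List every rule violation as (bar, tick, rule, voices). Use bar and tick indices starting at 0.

bar 0: v0=C3 v1=C4 downbeat P8
bar 1: v0=D3 v1=A3 downbeat P5
bar 2: v0=C3 v1=F3 downbeat P4
bar 3: v0=E3 v1=A3 downbeat P4
bar 4: v0=D3 v1=D4 downbeat P8
bar 5: v0=B2 v1=B3 downbeat P8
bar 6: v0=C3 v1=C4 downbeat P8
  -> R4 @ bar 2 tick 0 v(0, 1): C3/F3 P4 untreated
  -> R4 @ bar 3 tick 0 v(0, 1): E3/A3 P4 untreated
  -> R4 @ bar 3 tick 2 v(0, 1): E3/D4 m7 untreated
  -> R8 @ bar 5 tick 0 v(0, 1): penult P8 not 3rd/6th
  -> R1 @ bar 6 tick 0 v(0, 1): B2/B3 P8 -> C3/C4 P8 similar

(2, 0, R4, (0, 1))
(3, 0, R4, (0, 1))
(3, 2, R4, (0, 1))
(5, 0, R8, (0, 1))
(6, 0, R1, (0, 1))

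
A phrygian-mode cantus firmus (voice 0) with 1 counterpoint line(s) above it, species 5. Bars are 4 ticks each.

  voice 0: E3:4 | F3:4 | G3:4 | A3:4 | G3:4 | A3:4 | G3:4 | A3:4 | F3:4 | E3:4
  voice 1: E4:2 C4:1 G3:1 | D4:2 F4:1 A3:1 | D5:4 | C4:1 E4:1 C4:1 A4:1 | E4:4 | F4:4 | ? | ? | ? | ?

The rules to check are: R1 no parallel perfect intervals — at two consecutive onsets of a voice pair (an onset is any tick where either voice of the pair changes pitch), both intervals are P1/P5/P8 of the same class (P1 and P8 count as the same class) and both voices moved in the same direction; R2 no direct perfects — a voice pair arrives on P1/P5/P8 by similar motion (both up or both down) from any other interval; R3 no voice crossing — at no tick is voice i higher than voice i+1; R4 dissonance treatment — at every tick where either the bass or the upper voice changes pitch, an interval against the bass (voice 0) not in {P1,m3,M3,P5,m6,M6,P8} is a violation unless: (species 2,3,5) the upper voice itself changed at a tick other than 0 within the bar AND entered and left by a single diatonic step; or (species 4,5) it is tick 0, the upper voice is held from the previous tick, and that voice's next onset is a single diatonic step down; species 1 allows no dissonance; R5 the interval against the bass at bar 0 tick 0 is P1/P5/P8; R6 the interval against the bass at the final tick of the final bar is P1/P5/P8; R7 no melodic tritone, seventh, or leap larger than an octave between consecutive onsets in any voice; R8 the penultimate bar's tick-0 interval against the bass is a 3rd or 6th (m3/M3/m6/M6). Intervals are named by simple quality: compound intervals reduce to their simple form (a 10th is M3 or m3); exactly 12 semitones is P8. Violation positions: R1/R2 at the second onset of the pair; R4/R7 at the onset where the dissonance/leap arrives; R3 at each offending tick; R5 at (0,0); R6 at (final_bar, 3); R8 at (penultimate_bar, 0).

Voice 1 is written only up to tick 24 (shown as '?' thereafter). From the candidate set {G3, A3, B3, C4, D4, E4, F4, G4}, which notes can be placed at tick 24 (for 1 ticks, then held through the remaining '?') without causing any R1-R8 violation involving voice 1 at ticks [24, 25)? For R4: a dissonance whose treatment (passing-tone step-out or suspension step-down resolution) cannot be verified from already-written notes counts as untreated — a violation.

G3: violates R2,R7
A3: violates R4
B3: violates R7
C4: violates R4
D4: violates R2
E4: legal
F4: violates R4
G4: legal

{E4, G4}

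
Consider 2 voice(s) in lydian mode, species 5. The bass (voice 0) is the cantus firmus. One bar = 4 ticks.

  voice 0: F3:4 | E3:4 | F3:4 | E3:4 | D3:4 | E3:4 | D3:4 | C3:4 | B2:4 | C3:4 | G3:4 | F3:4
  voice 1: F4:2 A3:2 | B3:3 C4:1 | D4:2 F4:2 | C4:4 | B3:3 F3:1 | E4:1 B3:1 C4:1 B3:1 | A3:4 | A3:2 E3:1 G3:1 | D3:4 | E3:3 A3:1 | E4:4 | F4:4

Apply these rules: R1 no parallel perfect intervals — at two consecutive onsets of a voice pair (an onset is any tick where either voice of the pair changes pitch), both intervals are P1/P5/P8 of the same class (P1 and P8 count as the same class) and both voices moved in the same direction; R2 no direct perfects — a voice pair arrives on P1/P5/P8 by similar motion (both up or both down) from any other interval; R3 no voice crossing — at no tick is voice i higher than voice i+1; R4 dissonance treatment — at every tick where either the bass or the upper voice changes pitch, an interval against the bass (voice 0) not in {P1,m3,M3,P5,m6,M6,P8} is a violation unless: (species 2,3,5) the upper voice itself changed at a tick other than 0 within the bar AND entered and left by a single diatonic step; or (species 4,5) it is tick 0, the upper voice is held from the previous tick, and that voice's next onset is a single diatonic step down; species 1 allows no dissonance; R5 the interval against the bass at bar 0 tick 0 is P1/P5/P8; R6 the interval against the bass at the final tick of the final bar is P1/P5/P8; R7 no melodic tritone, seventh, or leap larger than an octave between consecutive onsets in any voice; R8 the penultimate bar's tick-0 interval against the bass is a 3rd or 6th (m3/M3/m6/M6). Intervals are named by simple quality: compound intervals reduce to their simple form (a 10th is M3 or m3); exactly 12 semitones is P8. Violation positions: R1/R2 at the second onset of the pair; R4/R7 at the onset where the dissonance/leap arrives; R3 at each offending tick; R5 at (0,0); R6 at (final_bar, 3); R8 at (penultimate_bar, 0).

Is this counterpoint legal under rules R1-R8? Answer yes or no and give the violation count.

No (4 violations)

bar 0: v0=F3 v1=F4 (P8)
bar 1: v0=E3 v1=B3 (P5)
bar 2: v0=F3 v1=D4 (M6)
bar 3: v0=E3 v1=C4 (m6)
bar 4: v0=D3 v1=B3 (M6)
bar 5: v0=E3 v1=E4 (P8)
bar 6: v0=D3 v1=A3 (P5)
bar 7: v0=C3 v1=A3 (M6)
bar 8: v0=B2 v1=D3 (m3)
bar 9: v0=C3 v1=E3 (M3)
bar 10: v0=G3 v1=E4 (M6)
bar 11: v0=F3 v1=F4 (P8)
  R7 @ bar4.3: B3->F3 leap 6st
  R2 @ bar5.0: D3/F3 m3 -> E3/E4 P8 similar
  R7 @ bar5.0: F3->E4 leap 11st
  R1 @ bar6.0: E3/B3 P5 -> D3/A3 P5 similar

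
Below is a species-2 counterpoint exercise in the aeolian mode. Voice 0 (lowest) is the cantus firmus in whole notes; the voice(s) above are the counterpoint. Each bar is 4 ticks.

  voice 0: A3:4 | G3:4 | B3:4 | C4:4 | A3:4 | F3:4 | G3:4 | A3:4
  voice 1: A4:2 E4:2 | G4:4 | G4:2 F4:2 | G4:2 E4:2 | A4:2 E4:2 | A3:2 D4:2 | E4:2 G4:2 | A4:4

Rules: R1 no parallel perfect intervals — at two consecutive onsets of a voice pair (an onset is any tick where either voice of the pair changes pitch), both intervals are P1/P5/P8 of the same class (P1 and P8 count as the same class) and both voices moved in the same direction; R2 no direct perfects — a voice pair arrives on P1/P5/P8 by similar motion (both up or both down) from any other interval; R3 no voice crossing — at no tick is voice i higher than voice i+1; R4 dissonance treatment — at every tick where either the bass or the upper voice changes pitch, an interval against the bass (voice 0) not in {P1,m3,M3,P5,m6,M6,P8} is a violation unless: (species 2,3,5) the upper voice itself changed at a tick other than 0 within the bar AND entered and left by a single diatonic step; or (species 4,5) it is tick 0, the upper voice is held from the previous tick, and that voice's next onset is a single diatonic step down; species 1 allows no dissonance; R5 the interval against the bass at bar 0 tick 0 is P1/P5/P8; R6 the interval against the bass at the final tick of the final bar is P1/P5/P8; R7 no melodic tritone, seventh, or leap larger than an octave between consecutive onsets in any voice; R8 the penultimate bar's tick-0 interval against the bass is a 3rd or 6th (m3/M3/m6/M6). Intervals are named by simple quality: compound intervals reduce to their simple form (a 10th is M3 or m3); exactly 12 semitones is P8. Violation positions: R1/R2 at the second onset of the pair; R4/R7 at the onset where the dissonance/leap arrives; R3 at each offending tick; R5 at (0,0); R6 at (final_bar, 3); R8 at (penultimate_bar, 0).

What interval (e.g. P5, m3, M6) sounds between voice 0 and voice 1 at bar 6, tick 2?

voice 0=G3 voice 1=G4 -> P8

P8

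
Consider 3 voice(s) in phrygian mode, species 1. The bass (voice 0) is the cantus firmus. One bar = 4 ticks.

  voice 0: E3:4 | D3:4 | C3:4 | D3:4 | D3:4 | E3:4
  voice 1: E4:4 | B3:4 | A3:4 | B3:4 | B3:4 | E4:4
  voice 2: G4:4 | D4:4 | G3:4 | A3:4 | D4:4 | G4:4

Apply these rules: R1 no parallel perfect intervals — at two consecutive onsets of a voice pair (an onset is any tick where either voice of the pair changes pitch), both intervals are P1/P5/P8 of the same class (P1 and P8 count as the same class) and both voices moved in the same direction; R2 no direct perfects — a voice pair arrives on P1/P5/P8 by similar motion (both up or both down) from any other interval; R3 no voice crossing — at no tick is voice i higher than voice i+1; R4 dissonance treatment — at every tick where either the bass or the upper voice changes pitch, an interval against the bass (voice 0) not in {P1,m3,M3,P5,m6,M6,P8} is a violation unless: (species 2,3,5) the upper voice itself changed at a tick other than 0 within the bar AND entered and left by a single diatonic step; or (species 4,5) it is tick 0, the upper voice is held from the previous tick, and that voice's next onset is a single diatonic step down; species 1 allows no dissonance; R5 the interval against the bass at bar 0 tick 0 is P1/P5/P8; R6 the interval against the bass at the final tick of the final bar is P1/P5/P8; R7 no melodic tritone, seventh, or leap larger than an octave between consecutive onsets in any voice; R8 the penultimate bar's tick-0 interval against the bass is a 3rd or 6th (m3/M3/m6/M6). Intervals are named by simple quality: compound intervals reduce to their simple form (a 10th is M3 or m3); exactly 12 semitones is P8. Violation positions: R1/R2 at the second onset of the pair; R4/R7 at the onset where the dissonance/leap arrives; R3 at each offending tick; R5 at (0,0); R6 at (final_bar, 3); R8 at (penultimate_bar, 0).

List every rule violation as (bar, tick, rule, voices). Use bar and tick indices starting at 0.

(0, 0, R5, (0, 2))
(1, 0, R2, (0, 2))
(2, 0, R2, (0, 2))
(2, 0, R3, (1, 2))
(2, 1, R3, (1, 2))
(2, 2, R3, (1, 2))
(2, 3, R3, (1, 2))
(3, 0, R1, (0, 2))
(3, 0, R3, (1, 2))
(3, 1, R3, (1, 2))
(3, 2, R3, (1, 2))
(3, 3, R3, (1, 2))
(4, 0, R8, (0, 2))
(5, 0, R2, (0, 1))
(5, 3, R6, (0, 2))

bar 0: v0=E3 v1=E4 v2=G4 downbeat m3
bar 1: v0=D3 v1=B3 v2=D4 downbeat P8
bar 2: v0=C3 v1=A3 v2=G3 downbeat P5
bar 3: v0=D3 v1=B3 v2=A3 downbeat P5
bar 4: v0=D3 v1=B3 v2=D4 downbeat P8
bar 5: v0=E3 v1=E4 v2=G4 downbeat m3
  -> R5 @ bar 0 tick 0 v(0, 2): opens on m3
  -> R2 @ bar 1 tick 0 v(0, 2): E3/G4 m3 -> D3/D4 P8 similar
  -> R2 @ bar 2 tick 0 v(0, 2): D3/D4 P8 -> C3/G3 P5 similar
  -> R3 @ bar 2 tick 0 v(1, 2): A3 above G3
  -> R3 @ bar 2 tick 1 v(1, 2): A3 above G3
  -> R3 @ bar 2 tick 2 v(1, 2): A3 above G3
  -> R3 @ bar 2 tick 3 v(1, 2): A3 above G3
  -> R1 @ bar 3 tick 0 v(0, 2): C3/G3 P5 -> D3/A3 P5 similar
  -> R3 @ bar 3 tick 0 v(1, 2): B3 above A3
  -> R3 @ bar 3 tick 1 v(1, 2): B3 above A3
  -> R3 @ bar 3 tick 2 v(1, 2): B3 above A3
  -> R3 @ bar 3 tick 3 v(1, 2): B3 above A3
  -> R8 @ bar 4 tick 0 v(0, 2): penult P8 not 3rd/6th
  -> R2 @ bar 5 tick 0 v(0, 1): D3/B3 M6 -> E3/E4 P8 similar
  -> R6 @ bar 5 tick 3 v(0, 2): closes on m3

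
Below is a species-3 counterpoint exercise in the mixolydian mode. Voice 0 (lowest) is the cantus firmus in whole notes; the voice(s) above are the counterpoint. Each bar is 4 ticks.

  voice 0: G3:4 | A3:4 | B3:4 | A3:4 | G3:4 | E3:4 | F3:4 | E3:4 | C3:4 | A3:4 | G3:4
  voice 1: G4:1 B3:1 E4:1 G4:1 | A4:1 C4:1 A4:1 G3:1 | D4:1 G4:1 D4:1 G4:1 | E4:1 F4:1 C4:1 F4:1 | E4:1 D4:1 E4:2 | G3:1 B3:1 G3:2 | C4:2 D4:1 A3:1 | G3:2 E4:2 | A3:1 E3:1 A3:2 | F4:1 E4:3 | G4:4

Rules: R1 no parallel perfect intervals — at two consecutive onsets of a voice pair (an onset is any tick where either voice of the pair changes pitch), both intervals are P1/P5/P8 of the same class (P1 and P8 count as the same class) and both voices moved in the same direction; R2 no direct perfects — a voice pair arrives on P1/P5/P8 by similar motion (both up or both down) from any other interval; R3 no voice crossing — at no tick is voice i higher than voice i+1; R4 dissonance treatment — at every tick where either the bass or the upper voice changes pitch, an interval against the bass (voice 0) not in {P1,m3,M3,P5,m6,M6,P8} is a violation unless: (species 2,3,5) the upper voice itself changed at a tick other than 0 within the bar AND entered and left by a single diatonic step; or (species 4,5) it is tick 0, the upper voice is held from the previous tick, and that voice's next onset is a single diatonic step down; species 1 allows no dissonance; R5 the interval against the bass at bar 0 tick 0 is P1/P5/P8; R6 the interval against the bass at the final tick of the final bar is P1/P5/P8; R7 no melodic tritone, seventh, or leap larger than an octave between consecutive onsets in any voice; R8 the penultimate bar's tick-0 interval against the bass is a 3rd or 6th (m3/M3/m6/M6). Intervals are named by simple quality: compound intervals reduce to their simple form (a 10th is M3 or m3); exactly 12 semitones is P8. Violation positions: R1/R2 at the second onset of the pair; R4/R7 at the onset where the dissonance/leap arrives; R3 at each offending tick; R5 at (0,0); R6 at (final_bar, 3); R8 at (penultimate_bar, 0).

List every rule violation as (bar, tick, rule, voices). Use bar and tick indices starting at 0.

(1, 0, R1, (0, 1))
(1, 3, R3, (0, 1))
(1, 3, R4, (0, 1))
(1, 3, R7, (1,))
(3, 0, R2, (0, 1))
(6, 0, R2, (0, 1))

bar 0: v0=G3 v1=G4 downbeat P8
bar 1: v0=A3 v1=A4 downbeat P8
bar 2: v0=B3 v1=D4 downbeat m3
bar 3: v0=A3 v1=E4 downbeat P5
bar 4: v0=G3 v1=E4 downbeat M6
bar 5: v0=E3 v1=G3 downbeat m3
bar 6: v0=F3 v1=C4 downbeat P5
bar 7: v0=E3 v1=G3 downbeat m3
bar 8: v0=C3 v1=A3 downbeat M6
bar 9: v0=A3 v1=F4 downbeat m6
bar 10: v0=G3 v1=G4 downbeat P8
  -> R1 @ bar 1 tick 0 v(0, 1): G3/G4 P8 -> A3/A4 P8 similar
  -> R3 @ bar 1 tick 3 v(0, 1): A3 above G3
  -> R4 @ bar 1 tick 3 v(0, 1): A3/G3 M2 untreated
  -> R7 @ bar 1 tick 3 v(1,): A4->G3 leap 14st
  -> R2 @ bar 3 tick 0 v(0, 1): B3/G4 m6 -> A3/E4 P5 similar
  -> R2 @ bar 6 tick 0 v(0, 1): E3/G3 m3 -> F3/C4 P5 similar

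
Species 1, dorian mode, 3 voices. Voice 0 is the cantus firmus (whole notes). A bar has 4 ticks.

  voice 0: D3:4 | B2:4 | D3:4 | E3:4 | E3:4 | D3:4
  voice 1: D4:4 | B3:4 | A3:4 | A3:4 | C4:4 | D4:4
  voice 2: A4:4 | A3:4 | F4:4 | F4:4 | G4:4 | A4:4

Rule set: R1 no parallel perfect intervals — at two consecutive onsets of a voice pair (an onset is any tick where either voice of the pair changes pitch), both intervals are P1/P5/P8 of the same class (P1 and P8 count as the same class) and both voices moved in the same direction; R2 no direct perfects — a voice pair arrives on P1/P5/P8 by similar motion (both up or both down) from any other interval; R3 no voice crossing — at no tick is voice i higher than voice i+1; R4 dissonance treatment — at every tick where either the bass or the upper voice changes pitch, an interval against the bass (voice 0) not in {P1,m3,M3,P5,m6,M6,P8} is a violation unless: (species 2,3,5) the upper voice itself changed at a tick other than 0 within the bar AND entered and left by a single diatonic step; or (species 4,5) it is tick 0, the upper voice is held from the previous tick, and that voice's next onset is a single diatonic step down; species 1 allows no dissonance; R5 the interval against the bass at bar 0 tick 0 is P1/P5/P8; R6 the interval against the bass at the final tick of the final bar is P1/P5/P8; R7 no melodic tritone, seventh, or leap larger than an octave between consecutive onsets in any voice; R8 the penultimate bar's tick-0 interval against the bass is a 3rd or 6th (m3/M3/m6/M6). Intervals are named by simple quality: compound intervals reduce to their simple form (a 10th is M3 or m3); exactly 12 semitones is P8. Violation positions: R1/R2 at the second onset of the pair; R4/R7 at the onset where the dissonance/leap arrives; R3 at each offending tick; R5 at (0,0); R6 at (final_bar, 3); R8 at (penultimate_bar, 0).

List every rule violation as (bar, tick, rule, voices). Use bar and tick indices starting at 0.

(1, 0, R1, (0, 1))
(1, 0, R3, (1, 2))
(1, 0, R4, (0, 2))
(1, 1, R3, (1, 2))
(1, 2, R3, (1, 2))
(1, 3, R3, (1, 2))
(3, 0, R4, (0, 1))
(3, 0, R4, (0, 2))
(4, 0, R2, (1, 2))
(5, 0, R1, (1, 2))

bar 0: v0=D3 v1=D4 v2=A4 downbeat P5
bar 1: v0=B2 v1=B3 v2=A3 downbeat m7
bar 2: v0=D3 v1=A3 v2=F4 downbeat m3
bar 3: v0=E3 v1=A3 v2=F4 downbeat m2
bar 4: v0=E3 v1=C4 v2=G4 downbeat m3
bar 5: v0=D3 v1=D4 v2=A4 downbeat P5
  -> R1 @ bar 1 tick 0 v(0, 1): D3/D4 P8 -> B2/B3 P8 similar
  -> R3 @ bar 1 tick 0 v(1, 2): B3 above A3
  -> R4 @ bar 1 tick 0 v(0, 2): B2/A3 m7 untreated
  -> R3 @ bar 1 tick 1 v(1, 2): B3 above A3
  -> R3 @ bar 1 tick 2 v(1, 2): B3 above A3
  -> R3 @ bar 1 tick 3 v(1, 2): B3 above A3
  -> R4 @ bar 3 tick 0 v(0, 1): E3/A3 P4 untreated
  -> R4 @ bar 3 tick 0 v(0, 2): E3/F4 m2 untreated
  -> R2 @ bar 4 tick 0 v(1, 2): A3/F4 m6 -> C4/G4 P5 similar
  -> R1 @ bar 5 tick 0 v(1, 2): C4/G4 P5 -> D4/A4 P5 similar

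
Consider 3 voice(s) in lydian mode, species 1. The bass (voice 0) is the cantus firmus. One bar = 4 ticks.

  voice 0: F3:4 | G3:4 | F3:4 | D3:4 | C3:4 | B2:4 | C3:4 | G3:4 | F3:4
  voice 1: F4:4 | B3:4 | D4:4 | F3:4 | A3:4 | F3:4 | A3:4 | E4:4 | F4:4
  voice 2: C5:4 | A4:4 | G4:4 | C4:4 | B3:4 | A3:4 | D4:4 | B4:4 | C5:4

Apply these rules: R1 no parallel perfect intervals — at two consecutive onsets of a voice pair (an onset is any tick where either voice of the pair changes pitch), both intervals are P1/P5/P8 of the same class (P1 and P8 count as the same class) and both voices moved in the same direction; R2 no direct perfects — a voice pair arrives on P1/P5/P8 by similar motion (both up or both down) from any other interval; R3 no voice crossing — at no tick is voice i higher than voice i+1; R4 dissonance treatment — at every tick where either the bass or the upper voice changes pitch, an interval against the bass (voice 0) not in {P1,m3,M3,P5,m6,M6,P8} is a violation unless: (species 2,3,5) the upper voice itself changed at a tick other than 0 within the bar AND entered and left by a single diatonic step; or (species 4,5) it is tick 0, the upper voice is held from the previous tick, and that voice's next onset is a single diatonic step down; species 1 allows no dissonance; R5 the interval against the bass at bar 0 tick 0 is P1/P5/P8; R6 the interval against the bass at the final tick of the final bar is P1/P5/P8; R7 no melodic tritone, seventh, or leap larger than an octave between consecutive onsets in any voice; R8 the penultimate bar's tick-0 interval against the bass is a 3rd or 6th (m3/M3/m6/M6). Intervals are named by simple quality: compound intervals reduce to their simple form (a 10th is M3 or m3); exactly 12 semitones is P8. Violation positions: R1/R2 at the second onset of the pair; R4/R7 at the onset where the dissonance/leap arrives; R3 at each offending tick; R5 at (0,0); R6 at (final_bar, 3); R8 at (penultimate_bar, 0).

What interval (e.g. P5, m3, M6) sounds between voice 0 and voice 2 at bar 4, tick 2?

M7

voice 0=C3 voice 2=B3 -> M7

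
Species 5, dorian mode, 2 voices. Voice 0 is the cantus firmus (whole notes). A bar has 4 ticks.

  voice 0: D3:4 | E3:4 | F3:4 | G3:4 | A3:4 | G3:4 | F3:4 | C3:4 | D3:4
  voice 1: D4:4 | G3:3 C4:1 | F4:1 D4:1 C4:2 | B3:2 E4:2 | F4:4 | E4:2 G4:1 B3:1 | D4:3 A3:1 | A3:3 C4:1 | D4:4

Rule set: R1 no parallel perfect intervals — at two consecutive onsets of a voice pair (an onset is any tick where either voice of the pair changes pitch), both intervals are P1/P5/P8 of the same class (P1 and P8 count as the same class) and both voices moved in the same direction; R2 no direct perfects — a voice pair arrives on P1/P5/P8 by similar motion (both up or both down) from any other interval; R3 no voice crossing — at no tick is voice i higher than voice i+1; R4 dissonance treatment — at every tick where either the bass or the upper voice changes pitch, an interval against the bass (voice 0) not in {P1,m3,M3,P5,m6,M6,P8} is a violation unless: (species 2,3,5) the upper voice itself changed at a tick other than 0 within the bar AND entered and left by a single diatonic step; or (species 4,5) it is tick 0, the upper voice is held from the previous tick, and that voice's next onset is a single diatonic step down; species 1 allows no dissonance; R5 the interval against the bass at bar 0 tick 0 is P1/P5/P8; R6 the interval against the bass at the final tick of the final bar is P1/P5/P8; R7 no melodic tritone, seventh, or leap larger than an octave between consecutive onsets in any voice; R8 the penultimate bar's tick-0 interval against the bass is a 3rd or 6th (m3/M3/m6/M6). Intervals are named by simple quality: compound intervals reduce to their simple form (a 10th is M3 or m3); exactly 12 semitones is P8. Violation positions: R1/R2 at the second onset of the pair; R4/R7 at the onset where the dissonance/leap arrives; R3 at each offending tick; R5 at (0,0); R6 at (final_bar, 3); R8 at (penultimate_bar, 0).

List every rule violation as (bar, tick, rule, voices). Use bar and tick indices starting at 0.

(2, 0, R2, (0, 1))
(8, 0, R1, (0, 1))

bar 0: v0=D3 v1=D4 downbeat P8
bar 1: v0=E3 v1=G3 downbeat m3
bar 2: v0=F3 v1=F4 downbeat P8
bar 3: v0=G3 v1=B3 downbeat M3
bar 4: v0=A3 v1=F4 downbeat m6
bar 5: v0=G3 v1=E4 downbeat M6
bar 6: v0=F3 v1=D4 downbeat M6
bar 7: v0=C3 v1=A3 downbeat M6
bar 8: v0=D3 v1=D4 downbeat P8
  -> R2 @ bar 2 tick 0 v(0, 1): E3/C4 m6 -> F3/F4 P8 similar
  -> R1 @ bar 8 tick 0 v(0, 1): C3/C4 P8 -> D3/D4 P8 similar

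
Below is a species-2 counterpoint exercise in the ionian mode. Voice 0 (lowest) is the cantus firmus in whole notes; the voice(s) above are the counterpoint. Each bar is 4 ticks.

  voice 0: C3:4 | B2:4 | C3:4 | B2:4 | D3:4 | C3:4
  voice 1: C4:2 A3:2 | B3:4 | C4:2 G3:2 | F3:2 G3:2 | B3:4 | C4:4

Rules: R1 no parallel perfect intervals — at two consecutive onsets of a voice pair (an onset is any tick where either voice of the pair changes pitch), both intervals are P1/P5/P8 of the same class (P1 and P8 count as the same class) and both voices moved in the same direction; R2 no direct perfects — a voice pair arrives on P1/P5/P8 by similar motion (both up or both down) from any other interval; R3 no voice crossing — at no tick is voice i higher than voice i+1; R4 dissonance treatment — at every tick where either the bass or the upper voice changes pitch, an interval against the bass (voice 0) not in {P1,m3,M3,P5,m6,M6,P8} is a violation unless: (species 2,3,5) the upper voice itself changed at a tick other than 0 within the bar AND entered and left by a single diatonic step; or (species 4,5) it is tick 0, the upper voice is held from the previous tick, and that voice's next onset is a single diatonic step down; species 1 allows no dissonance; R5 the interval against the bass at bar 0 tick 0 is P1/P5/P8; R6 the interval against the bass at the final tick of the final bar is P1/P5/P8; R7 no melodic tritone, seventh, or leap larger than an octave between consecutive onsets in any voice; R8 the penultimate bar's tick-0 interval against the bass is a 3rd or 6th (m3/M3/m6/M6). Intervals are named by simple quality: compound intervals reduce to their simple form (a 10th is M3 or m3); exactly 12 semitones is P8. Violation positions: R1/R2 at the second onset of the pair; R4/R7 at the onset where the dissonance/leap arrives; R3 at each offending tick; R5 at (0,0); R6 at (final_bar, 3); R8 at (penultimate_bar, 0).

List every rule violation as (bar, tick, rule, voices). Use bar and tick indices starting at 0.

bar 0: v0=C3 v1=C4 downbeat P8
bar 1: v0=B2 v1=B3 downbeat P8
bar 2: v0=C3 v1=C4 downbeat P8
bar 3: v0=B2 v1=F3 downbeat TT
bar 4: v0=D3 v1=B3 downbeat M6
bar 5: v0=C3 v1=C4 downbeat P8
  -> R1 @ bar 2 tick 0 v(0, 1): B2/B3 P8 -> C3/C4 P8 similar
  -> R4 @ bar 3 tick 0 v(0, 1): B2/F3 TT untreated

(2, 0, R1, (0, 1))
(3, 0, R4, (0, 1))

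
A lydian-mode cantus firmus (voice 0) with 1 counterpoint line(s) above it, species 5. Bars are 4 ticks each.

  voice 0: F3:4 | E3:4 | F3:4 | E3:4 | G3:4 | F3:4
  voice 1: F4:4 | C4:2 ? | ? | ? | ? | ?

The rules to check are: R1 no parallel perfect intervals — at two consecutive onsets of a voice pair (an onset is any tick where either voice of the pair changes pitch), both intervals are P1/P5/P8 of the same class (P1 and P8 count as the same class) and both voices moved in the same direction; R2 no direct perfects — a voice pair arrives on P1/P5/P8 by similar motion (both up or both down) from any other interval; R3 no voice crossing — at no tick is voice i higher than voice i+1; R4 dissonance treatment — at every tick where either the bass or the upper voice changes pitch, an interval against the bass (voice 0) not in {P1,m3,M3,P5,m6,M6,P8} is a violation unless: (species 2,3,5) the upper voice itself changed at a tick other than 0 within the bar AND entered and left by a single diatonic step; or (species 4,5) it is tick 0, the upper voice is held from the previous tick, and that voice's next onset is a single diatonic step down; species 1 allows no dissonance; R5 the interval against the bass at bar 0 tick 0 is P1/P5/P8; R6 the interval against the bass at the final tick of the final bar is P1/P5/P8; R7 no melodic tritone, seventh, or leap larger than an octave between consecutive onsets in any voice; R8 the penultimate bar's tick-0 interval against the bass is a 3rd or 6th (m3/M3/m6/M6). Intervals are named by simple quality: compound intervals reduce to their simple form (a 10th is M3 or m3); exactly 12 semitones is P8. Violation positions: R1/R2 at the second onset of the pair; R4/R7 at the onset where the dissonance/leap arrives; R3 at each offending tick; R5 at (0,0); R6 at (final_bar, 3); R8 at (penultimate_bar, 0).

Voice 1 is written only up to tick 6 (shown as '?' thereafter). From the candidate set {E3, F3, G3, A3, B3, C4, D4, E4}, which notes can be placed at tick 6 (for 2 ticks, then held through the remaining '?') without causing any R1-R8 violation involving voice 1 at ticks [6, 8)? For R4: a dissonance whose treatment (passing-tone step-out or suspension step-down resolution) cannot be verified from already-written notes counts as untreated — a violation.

{B3, C4, E3, E4, G3}

E3: legal
F3: violates R4
G3: legal
A3: violates R4
B3: legal
C4: legal
D4: violates R4
E4: legal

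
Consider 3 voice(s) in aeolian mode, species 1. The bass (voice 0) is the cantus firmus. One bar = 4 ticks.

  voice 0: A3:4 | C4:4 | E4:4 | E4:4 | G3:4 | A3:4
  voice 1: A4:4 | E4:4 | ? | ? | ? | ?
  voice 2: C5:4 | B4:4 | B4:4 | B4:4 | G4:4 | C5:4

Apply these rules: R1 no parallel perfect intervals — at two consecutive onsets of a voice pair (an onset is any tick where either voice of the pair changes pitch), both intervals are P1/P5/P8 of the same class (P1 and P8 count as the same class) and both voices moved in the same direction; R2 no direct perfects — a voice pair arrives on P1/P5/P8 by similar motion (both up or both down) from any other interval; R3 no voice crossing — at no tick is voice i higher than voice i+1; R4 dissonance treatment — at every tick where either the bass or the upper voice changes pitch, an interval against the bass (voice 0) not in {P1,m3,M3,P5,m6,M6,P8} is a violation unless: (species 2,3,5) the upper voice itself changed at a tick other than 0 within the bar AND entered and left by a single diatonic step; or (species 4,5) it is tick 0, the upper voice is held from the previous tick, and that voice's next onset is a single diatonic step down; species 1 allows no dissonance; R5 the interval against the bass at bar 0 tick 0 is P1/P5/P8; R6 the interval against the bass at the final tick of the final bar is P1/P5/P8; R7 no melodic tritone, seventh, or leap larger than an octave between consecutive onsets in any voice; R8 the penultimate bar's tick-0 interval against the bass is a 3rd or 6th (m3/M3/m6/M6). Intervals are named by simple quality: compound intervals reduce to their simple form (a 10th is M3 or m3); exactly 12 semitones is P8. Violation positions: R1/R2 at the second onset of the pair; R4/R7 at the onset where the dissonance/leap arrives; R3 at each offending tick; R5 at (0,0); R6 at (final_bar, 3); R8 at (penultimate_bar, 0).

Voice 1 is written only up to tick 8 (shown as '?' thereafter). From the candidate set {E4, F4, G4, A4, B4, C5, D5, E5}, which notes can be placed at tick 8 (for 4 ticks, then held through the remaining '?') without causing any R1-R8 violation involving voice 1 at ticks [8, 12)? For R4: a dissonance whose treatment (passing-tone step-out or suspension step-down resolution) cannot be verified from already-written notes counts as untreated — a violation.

E4: legal
F4: violates R4
G4: legal
A4: violates R4
B4: violates R2
C5: violates R3
D5: violates R3,R4,R7
E5: violates R2,R3

{E4, G4}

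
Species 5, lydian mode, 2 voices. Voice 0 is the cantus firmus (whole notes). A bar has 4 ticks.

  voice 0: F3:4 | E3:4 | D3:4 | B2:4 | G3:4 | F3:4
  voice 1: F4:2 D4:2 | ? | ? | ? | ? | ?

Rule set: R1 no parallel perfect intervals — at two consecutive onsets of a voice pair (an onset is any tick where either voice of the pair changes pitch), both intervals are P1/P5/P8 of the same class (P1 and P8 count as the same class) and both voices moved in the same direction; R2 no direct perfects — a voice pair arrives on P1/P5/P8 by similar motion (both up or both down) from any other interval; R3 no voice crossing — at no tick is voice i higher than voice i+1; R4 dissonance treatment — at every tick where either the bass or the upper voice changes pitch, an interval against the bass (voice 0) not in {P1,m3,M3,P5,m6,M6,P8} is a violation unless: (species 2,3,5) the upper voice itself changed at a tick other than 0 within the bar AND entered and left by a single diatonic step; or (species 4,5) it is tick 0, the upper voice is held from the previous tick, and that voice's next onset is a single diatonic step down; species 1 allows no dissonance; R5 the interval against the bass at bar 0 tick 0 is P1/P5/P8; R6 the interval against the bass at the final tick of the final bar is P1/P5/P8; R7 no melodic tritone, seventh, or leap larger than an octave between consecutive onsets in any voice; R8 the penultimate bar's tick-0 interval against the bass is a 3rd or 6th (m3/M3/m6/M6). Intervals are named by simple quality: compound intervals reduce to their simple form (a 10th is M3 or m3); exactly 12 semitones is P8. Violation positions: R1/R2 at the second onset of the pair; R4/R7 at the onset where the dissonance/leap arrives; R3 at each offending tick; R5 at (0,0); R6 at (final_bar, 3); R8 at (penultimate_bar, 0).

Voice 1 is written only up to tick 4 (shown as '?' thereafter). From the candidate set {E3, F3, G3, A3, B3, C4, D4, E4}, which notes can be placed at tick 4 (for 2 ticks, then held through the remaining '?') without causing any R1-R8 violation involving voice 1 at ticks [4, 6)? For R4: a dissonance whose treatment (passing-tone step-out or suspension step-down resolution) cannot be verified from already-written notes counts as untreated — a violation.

E3: violates R2,R7
F3: violates R4
G3: legal
A3: violates R4
B3: violates R2
C4: legal
D4: violates R4
E4: legal

{C4, E4, G3}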